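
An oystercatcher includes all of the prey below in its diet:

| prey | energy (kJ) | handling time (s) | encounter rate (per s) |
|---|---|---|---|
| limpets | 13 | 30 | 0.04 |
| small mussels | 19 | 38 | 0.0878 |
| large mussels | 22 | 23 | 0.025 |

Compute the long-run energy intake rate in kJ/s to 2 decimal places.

R = Σλ_iE_i / (1 + Σλ_ih_i)
Numerator: 0.04×13 + 0.0878×19 + 0.025×22 = 2.738
Denominator: 1 + 0.04×30 + 0.0878×38 + 0.025×23 = 6.111
R = 2.738/6.111 = 0.448 kJ/s

0.45 kJ/s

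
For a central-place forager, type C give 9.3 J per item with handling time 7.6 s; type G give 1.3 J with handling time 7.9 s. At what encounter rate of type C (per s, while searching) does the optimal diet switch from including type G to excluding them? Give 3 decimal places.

At the threshold, the rate on type C alone equals the profitability of type G: λ·9.3/(1 + λ·7.6) = 1.3/7.9 = 0.1646.
Rearranging, λ(9.3 − 0.1646×7.6) = 0.1646, so λ = 0.1646/8.049 = 0.02044 per s.

0.020 per s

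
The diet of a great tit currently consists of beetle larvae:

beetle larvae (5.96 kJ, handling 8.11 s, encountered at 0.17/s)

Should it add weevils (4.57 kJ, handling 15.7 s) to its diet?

No

Current rate: (0.17×5.96)/(1 + 0.17×8.11) = 0.4259 kJ/s.
Profitability of weevils: 4.57/15.7 = 0.2911 kJ/s.
Since 0.2911 < R, time spent handling weevils is better spent searching.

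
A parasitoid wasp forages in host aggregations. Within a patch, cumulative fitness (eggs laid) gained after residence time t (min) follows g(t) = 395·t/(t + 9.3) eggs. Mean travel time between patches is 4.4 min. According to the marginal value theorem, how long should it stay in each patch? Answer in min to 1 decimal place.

6.4 min

By the marginal value theorem, leave when the instantaneous gain rate g'(t) equals the habitat-wide average g(t)/(T + t).
g'(t) = 395·9.3/(t + 9.3)². Setting 395·9.3/(t+9.3)² = 395t/[(t+9.3)(4.4+t)] gives 9.3(4.4+t) = t(t+9.3), so t² = 9.3×4.4 = 40.92.
t* = √40.92 = 6.397 min.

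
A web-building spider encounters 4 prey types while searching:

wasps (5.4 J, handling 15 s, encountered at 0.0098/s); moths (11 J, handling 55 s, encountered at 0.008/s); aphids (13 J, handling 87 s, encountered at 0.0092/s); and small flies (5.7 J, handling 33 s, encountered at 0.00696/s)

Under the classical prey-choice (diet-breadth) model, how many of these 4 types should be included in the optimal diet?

4

Profitabilities (E/h, J/s): wasps 0.36, moths 0.2, small flies 0.173, aphids 0.149. Add prey in this order while the next type's profitability exceeds the intake rate on those already taken.
Rate on top 1: 0.04614. moths: 0.2 > 0.04614 → include.
Rate on top 2: 0.0888. small flies: 0.173 > 0.0888 → include.
Rate on top 3: 0.09941. aphids: 0.149 > 0.09941 → include.
Optimal diet: wasps, moths, small flies, aphids — 4 of 4 types.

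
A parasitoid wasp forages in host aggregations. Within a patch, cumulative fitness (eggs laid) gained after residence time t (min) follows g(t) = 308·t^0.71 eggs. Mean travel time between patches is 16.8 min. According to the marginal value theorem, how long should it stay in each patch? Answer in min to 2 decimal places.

41.13 min

Optimal t* satisfies g'(t*) = g(t*)/(T + t*).
g'(t) = 0.71·308·t^-0.29. Setting 0.71·308·t^-0.29 = 308·t^0.71/(16.8+t) gives 0.71(16.8+t) = t, so 0.29·t = 0.71×16.8.
t* = 0.71×16.8/0.29 = 41.13 min.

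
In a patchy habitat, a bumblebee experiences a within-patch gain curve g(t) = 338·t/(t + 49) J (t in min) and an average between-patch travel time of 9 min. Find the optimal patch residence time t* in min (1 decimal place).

21.0 min

By the marginal value theorem, leave when the instantaneous gain rate g'(t) equals the habitat-wide average g(t)/(T + t).
g'(t) = 338·49/(t + 49)². Setting 338·49/(t+49)² = 338t/[(t+49)(9+t)] gives 49(9+t) = t(t+49), so t² = 49×9 = 441.
t* = √441 = 21 min.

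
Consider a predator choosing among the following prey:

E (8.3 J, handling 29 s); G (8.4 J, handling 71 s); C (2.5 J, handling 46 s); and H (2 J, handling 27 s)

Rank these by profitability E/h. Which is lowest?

C

Profitability E/h (J/s): E = 8.3/29 = 0.286, G = 8.4/71 = 0.118, C = 2.5/46 = 0.0543, H = 2/27 = 0.0741.
Ranked: E > G > H > C.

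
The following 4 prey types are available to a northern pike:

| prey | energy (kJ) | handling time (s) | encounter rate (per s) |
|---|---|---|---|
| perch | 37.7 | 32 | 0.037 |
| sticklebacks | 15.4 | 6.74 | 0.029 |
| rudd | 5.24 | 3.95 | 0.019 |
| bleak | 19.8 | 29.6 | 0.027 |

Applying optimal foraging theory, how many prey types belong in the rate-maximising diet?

Rank by E/h (kJ/s): sticklebacks 2.28, rudd 1.33, perch 1.18, bleak 0.669. Include each in turn until the next type's E/h falls below the running intake rate.
Rate on top 1: 0.3736. rudd: 1.33 > 0.3736 → include.
Rate on top 2: 0.4299. perch: 1.18 > 0.4299 → include.
Rate on top 3: 0.7908. bleak: 0.669 < 0.7908 → exclude; stop.
Optimal diet: sticklebacks, rudd, perch — 3 of 4 types.

3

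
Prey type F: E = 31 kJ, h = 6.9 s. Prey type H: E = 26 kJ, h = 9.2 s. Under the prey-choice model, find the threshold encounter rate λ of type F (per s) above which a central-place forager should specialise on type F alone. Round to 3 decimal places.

The zero-one rule: include type H iff E₂/h₂ > λE₁/(1+λh₁). Equality gives the switch point.
λE₁h₂ = E₂ + λE₂h₁ ⇒ λ = E₂/(E₁h₂ − E₂h₁) = 26/(285.2 − 179.4) = 0.2457 per s.

0.246 per s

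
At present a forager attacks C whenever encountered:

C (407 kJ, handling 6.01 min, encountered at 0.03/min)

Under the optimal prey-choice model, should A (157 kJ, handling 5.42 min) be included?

Yes

On C alone, R = ΣλE/(1+Σλh) = 12.21/1.18 = 10.34 kJ/min.
Profitability of A: 157/5.42 = 28.97 kJ/min.
28.97 > 10.34, so adding A raises the average — include it.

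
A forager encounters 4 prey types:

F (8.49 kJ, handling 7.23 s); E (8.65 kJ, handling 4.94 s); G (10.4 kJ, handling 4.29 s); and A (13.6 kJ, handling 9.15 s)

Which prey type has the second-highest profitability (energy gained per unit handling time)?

In descending order of E/h:
G: 10.4/4.29 = 2.42 kJ/s
E: 8.65/4.94 = 1.75 kJ/s
A: 13.6/9.15 = 1.49 kJ/s
F: 8.49/7.23 = 1.17 kJ/s

E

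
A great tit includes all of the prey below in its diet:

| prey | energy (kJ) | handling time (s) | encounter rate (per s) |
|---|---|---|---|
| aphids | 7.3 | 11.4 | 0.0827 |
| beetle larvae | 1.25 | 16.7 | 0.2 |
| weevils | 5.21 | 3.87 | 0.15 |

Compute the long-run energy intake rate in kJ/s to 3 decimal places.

Energy encountered per unit search time: 0.0827×7.3 + 0.2×1.25 + 0.15×5.21 = 1.635 kJ/s.
Handling time per unit search time: 0.0827×11.4 + 0.2×16.7 + 0.15×3.87 = 4.863.
Rate = 1.635/(1 + 4.863) = 0.2789 kJ/s.

0.279 kJ/s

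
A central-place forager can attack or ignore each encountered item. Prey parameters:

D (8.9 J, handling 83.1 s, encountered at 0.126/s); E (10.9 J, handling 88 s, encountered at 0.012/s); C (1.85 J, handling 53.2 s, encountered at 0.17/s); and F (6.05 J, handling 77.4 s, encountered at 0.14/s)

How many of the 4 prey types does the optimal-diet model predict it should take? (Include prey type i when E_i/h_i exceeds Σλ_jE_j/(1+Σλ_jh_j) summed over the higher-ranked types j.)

2

Profitabilities (E/h, J/s): E 0.124, D 0.107, F 0.0782, C 0.0348. Add prey in this order while the next type's profitability exceeds the intake rate on those already taken.
Rate on top 1: 0.06362. D: 0.107 > 0.06362 → include.
Rate on top 2: 0.09996. F: 0.0782 < 0.09996 → exclude; stop.
Optimal diet: E, D — 2 of 4 types.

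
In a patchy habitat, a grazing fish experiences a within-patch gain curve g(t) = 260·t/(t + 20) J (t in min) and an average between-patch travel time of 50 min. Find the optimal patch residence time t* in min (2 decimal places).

Optimal t* satisfies g'(t*) = g(t*)/(T + t*).
g'(t) = 260·20/(t + 20)². Setting 260·20/(t+20)² = 260t/[(t+20)(50+t)] gives 20(50+t) = t(t+20), so t² = 20×50 = 1000.
t* = √1000 = 31.62 min.

31.62 min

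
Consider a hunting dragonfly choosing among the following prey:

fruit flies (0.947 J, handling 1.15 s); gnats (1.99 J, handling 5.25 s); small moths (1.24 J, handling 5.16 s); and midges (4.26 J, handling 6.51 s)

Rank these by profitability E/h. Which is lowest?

In descending order of E/h:
fruit flies: 0.947/1.15 = 0.823 J/s
midges: 4.26/6.51 = 0.654 J/s
gnats: 1.99/5.25 = 0.379 J/s
small moths: 1.24/5.16 = 0.24 J/s

small moths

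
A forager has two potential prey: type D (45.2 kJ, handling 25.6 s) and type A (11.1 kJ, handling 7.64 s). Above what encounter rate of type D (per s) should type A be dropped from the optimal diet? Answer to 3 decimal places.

0.181 per s

The zero-one rule: include type A iff E₂/h₂ > λE₁/(1+λh₁). Equality gives the switch point.
λE₁h₂ = E₂ + λE₂h₁ ⇒ λ = E₂/(E₁h₂ − E₂h₁) = 11.1/(345.3 − 284.2) = 0.1815 per s.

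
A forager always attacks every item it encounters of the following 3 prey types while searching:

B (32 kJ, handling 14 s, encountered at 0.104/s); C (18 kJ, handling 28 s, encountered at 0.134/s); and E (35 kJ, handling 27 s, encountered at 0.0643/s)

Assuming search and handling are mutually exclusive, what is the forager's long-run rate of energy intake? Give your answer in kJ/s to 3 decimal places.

1.006 kJ/s

Energy encountered per unit search time: 0.104×32 + 0.134×18 + 0.0643×35 = 7.99 kJ/s.
Handling time per unit search time: 0.104×14 + 0.134×28 + 0.0643×27 = 6.944.
Rate = 7.99/(1 + 6.944) = 1.006 kJ/s.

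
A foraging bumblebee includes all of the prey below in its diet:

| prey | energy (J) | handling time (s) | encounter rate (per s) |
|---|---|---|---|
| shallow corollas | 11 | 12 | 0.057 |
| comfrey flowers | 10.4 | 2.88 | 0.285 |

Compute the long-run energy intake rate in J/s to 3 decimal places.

1.434 J/s

R = Σλ_iE_i / (1 + Σλ_ih_i)
Numerator: 0.057×11 + 0.285×10.4 = 3.591
Denominator: 1 + 0.057×12 + 0.285×2.88 = 2.505
R = 3.591/2.505 = 1.434 J/s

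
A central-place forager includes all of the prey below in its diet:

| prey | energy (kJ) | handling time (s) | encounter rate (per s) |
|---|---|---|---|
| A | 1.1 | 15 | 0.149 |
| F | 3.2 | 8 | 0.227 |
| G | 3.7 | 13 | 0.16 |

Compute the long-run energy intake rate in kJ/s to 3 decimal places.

R = (0.149×1.1 + 0.227×3.2 + 0.16×3.7) / (1 + 0.149×15 + 0.227×8 + 0.16×13) = 1.482/7.131 = 0.2079 kJ/s.

0.208 kJ/s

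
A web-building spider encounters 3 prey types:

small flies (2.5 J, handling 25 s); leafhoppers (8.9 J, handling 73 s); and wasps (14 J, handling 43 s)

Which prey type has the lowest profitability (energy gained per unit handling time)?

small flies

Profitability E/h (J/s): small flies = 2.5/25 = 0.1, leafhoppers = 8.9/73 = 0.122, wasps = 14/43 = 0.326.
Ranked: wasps > leafhoppers > small flies.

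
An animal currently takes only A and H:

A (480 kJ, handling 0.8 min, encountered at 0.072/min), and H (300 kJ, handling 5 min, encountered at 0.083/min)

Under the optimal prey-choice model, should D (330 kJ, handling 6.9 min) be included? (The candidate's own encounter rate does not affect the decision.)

Intake rate on the current diet: R = (0.072×480 + 0.083×300) / (1 + 0.072×0.8 + 0.083×5) = 59.46/1.473 = 40.38 kJ/min.
D: E/h = 330/6.9 = 47.83 kJ/min.
Since 47.83 > R, including D increases the long-run rate.

Yes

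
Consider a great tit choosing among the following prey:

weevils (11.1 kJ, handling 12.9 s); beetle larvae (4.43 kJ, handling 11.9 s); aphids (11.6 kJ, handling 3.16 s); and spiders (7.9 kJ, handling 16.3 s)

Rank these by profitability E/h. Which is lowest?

In descending order of E/h:
aphids: 11.6/3.16 = 3.67 kJ/s
weevils: 11.1/12.9 = 0.86 kJ/s
spiders: 7.9/16.3 = 0.485 kJ/s
beetle larvae: 4.43/11.9 = 0.372 kJ/s

beetle larvae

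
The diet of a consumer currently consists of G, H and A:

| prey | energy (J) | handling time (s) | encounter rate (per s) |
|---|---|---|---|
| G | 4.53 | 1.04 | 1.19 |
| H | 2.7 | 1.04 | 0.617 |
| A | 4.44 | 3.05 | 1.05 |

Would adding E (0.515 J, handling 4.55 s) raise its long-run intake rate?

No

On G, H and A alone, R = ΣλE/(1+Σλh) = 11.72/6.082 = 1.927 J/s.
E: E/h = 0.515/4.55 = 0.1132 J/s.
Since 0.1132 < R, time spent handling E is better spent searching.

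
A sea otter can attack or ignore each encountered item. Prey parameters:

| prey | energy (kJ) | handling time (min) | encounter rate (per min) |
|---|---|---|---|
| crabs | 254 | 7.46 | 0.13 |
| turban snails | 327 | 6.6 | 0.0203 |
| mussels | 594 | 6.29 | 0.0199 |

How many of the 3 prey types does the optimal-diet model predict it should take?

3

E/h in descending order: mussels 94.4, turban snails 49.5, crabs 34 kJ/min. The optimal diet is the largest prefix of this list for which every included type satisfies E_i/h_i > R on the types above it.
Rate on top 1: 10.51. turban snails: 49.5 > 10.51 → include.
Rate on top 2: 14.66. crabs: 34 > 14.66 → include.
Optimal diet: mussels, turban snails, crabs — 3 of 3 types.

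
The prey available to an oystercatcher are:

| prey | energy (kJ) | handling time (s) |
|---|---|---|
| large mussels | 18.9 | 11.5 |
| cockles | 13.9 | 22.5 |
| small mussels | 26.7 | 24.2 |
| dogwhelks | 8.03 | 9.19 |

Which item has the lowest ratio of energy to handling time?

In descending order of E/h:
large mussels: 18.9/11.5 = 1.64 kJ/s
small mussels: 26.7/24.2 = 1.1 kJ/s
dogwhelks: 8.03/9.19 = 0.874 kJ/s
cockles: 13.9/22.5 = 0.618 kJ/s

cockles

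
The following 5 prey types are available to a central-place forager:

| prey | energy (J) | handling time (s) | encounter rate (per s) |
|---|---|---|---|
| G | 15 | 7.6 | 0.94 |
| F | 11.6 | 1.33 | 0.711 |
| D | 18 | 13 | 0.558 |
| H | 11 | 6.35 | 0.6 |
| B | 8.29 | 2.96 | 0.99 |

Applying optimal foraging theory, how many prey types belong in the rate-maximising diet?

E/h in descending order: F 8.72, B 2.8, G 1.97, H 1.73, D 1.38 J/s. The optimal diet is the largest prefix of this list for which every included type satisfies E_i/h_i > R on the types above it.
Rate on top 1: 4.239. B: 2.8 < 4.239 → exclude; stop.
Optimal diet: F — 1 of 5 types.

1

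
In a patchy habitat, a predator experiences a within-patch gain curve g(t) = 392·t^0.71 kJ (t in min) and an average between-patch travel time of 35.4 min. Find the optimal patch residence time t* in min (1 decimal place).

86.7 min

Optimal t* satisfies g'(t*) = g(t*)/(T + t*).
g'(t) = 0.71·392·t^-0.29. Setting 0.71·392·t^-0.29 = 392·t^0.71/(35.4+t) gives 0.71(35.4+t) = t, so 0.29·t = 0.71×35.4.
t* = 0.71×35.4/0.29 = 86.67 min.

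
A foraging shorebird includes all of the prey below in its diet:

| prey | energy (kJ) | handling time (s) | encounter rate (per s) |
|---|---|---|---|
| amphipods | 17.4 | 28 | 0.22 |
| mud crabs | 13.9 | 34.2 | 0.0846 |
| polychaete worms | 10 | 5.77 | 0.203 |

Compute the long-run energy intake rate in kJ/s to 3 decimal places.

Energy encountered per unit search time: 0.22×17.4 + 0.0846×13.9 + 0.203×10 = 7.034 kJ/s.
Handling time per unit search time: 0.22×28 + 0.0846×34.2 + 0.203×5.77 = 10.22.
Rate = 7.034/(1 + 10.22) = 0.6267 kJ/s.

0.627 kJ/s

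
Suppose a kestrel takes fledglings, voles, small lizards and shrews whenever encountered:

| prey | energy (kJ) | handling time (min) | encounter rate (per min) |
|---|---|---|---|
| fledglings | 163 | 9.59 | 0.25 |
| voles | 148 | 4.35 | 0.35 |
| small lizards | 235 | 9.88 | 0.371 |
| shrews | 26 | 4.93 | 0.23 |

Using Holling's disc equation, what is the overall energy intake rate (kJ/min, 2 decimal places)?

19.11 kJ/min

R = Σλ_iE_i / (1 + Σλ_ih_i)
Numerator: 0.25×163 + 0.35×148 + 0.371×235 + 0.23×26 = 185.7
Denominator: 1 + 0.25×9.59 + 0.35×4.35 + 0.371×9.88 + 0.23×4.93 = 9.719
R = 185.7/9.719 = 19.11 kJ/min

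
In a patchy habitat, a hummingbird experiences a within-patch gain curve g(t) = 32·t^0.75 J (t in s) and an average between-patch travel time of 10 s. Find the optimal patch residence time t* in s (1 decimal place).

By the marginal value theorem, leave when the instantaneous gain rate g'(t) equals the habitat-wide average g(t)/(T + t).
g'(t) = 0.75·32·t^-0.25. Setting 0.75·32·t^-0.25 = 32·t^0.75/(10+t) gives 0.75(10+t) = t, so 0.25·t = 0.75×10.
t* = 0.75×10/0.25 = 30 s.

30.0 s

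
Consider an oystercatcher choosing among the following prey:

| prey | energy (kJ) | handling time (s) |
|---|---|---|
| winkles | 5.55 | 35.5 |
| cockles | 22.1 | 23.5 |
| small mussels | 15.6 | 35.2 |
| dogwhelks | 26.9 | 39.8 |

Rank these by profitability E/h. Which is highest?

cockles

In descending order of E/h:
cockles: 22.1/23.5 = 0.94 kJ/s
dogwhelks: 26.9/39.8 = 0.676 kJ/s
small mussels: 15.6/35.2 = 0.443 kJ/s
winkles: 5.55/35.5 = 0.156 kJ/s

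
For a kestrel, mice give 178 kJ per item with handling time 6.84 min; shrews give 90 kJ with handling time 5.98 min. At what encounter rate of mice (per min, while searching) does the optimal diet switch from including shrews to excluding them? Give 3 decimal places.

The zero-one rule: include shrews iff E₂/h₂ > λE₁/(1+λh₁). Equality gives the switch point.
λE₁h₂ = E₂ + λE₂h₁ ⇒ λ = E₂/(E₁h₂ − E₂h₁) = 90/(1064 − 615.6) = 0.2005 per min.

0.201 per min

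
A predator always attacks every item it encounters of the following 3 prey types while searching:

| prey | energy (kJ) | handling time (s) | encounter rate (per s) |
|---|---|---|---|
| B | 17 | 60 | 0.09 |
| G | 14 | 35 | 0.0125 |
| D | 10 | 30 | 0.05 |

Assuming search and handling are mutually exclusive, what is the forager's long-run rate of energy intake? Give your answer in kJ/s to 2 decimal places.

0.26 kJ/s

Energy encountered per unit search time: 0.09×17 + 0.0125×14 + 0.05×10 = 2.205 kJ/s.
Handling time per unit search time: 0.09×60 + 0.0125×35 + 0.05×30 = 7.337.
Rate = 2.205/(1 + 7.337) = 0.2645 kJ/s.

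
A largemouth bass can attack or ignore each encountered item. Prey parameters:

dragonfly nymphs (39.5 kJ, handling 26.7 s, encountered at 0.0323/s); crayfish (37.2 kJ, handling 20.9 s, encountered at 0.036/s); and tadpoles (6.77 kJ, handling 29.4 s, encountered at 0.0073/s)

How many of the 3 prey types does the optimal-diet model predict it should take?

2

E/h in descending order: crayfish 1.78, dragonfly nymphs 1.48, tadpoles 0.23 kJ/s. The optimal diet is the largest prefix of this list for which every included type satisfies E_i/h_i > R on the types above it.
Rate on top 1: 0.7642. dragonfly nymphs: 1.48 > 0.7642 → include.
Rate on top 2: 1. tadpoles: 0.23 < 1 → exclude; stop.
Optimal diet: crayfish, dragonfly nymphs — 2 of 3 types.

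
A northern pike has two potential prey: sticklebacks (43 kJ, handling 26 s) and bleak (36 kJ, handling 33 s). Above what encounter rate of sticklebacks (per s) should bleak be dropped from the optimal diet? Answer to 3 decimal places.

At the threshold, the rate on sticklebacks alone equals the profitability of bleak: λ·43/(1 + λ·26) = 36/33 = 1.091.
Rearranging, λ(43 − 1.091×26) = 1.091, so λ = 1.091/14.64 = 0.07453 per s.

0.075 per s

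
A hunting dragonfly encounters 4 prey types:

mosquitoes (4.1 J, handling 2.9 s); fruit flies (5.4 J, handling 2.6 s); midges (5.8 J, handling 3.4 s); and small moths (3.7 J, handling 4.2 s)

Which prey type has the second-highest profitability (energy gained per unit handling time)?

midges

Profitability E/h (J/s): mosquitoes = 4.1/2.9 = 1.41, fruit flies = 5.4/2.6 = 2.08, midges = 5.8/3.4 = 1.71, small moths = 3.7/4.2 = 0.881.
Ranked: fruit flies > midges > mosquitoes > small moths.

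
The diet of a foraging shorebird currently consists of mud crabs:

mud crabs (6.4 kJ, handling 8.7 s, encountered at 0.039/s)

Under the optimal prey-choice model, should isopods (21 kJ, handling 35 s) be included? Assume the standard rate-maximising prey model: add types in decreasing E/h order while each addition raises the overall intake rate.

Yes

Intake rate on the current diet: R = (0.039×6.4) / (1 + 0.039×8.7) = 0.2496/1.339 = 0.1864 kJ/s.
isopods: E/h = 21/35 = 0.6 kJ/s.
Since 0.6 > R, including isopods increases the long-run rate.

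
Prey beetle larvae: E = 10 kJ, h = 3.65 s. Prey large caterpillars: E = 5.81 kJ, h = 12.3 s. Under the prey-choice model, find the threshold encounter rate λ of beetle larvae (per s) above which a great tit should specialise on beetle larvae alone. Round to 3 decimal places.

At the threshold, the rate on beetle larvae alone equals the profitability of large caterpillars: λ·10/(1 + λ·3.65) = 5.81/12.3 = 0.4724.
Rearranging, λ(10 − 0.4724×3.65) = 0.4724, so λ = 0.4724/8.276 = 0.05708 per s.

0.057 per s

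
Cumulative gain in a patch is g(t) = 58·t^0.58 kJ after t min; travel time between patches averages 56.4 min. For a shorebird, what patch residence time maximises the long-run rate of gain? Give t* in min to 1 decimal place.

Maximise g(t)/(T+t): set derivative to zero → g'(t)(T+t) = g(t).
g'(t) = 0.58·58·t^-0.42. Setting 0.58·58·t^-0.42 = 58·t^0.58/(56.4+t) gives 0.58(56.4+t) = t, so 0.42·t = 0.58×56.4.
t* = 0.58×56.4/0.42 = 77.89 min.

77.9 min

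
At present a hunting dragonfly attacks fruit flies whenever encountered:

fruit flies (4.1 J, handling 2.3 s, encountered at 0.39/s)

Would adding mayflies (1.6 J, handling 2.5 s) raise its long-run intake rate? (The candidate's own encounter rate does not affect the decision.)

No

Intake rate on the current diet: R = (0.39×4.1) / (1 + 0.39×2.3) = 1.599/1.897 = 0.8429 J/s.
Profitability of mayflies: 1.6/2.5 = 0.64 J/s.
0.64 < 0.8429, so adding mayflies would lower the average — exclude it.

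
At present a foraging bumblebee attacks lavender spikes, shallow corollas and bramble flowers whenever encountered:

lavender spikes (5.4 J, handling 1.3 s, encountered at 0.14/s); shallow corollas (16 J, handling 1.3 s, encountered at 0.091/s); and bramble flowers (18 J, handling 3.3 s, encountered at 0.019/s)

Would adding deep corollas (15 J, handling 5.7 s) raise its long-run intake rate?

Yes

On lavender spikes, shallow corollas and bramble flowers alone, R = ΣλE/(1+Σλh) = 2.554/1.363 = 1.874 J/s.
Profitability of deep corollas: 15/5.7 = 2.632 J/s.
Since 2.632 > R, including deep corollas increases the long-run rate.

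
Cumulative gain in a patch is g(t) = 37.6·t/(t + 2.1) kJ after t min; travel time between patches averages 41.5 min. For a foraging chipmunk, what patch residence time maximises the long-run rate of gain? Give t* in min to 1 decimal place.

By the marginal value theorem, leave when the instantaneous gain rate g'(t) equals the habitat-wide average g(t)/(T + t).
g'(t) = 37.6·2.1/(t + 2.1)². Setting 37.6·2.1/(t+2.1)² = 37.6t/[(t+2.1)(41.5+t)] gives 2.1(41.5+t) = t(t+2.1), so t² = 2.1×41.5 = 87.15.
t* = √87.15 = 9.335 min.

9.3 min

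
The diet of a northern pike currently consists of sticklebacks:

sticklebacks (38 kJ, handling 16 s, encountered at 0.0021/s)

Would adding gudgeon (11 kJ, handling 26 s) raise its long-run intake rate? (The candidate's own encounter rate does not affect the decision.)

On sticklebacks alone, R = ΣλE/(1+Σλh) = 0.0798/1.034 = 0.07721 kJ/s.
gudgeon: E/h = 11/26 = 0.4231 kJ/s.
0.4231 > 0.07721, so adding gudgeon raises the average — include it.

Yes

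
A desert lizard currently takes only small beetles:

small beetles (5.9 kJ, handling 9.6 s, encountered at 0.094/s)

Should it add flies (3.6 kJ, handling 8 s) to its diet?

Current rate: (0.094×5.9)/(1 + 0.094×9.6) = 0.2915 kJ/s.
Profitability of flies: 3.6/8 = 0.45 kJ/s.
0.45 > 0.2915, so adding flies raises the average — include it.

Yes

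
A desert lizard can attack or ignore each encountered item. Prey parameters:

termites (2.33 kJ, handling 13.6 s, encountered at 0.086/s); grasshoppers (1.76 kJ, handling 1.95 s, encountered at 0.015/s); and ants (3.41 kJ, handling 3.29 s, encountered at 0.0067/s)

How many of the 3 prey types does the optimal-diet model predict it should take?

Profitabilities (E/h, kJ/s): ants 1.04, grasshoppers 0.903, termites 0.171. Add prey in this order while the next type's profitability exceeds the intake rate on those already taken.
Rate on top 1: 0.02235. grasshoppers: 0.903 > 0.02235 → include.
Rate on top 2: 0.04684. termites: 0.171 > 0.04684 → include.
Optimal diet: ants, grasshoppers, termites — 3 of 3 types.

3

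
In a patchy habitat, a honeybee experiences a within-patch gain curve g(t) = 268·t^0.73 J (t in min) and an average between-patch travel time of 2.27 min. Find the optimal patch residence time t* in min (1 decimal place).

Optimal t* satisfies g'(t*) = g(t*)/(T + t*).
g'(t) = 0.73·268·t^-0.27. Setting 0.73·268·t^-0.27 = 268·t^0.73/(2.27+t) gives 0.73(2.27+t) = t, so 0.27·t = 0.73×2.27.
t* = 0.73×2.27/0.27 = 6.137 min.

6.1 min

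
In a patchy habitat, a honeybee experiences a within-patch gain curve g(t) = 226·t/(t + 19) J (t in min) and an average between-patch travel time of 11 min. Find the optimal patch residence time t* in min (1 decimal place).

Maximise g(t)/(T+t): set derivative to zero → g'(t)(T+t) = g(t).
g'(t) = 226·19/(t + 19)². Setting 226·19/(t+19)² = 226t/[(t+19)(11+t)] gives 19(11+t) = t(t+19), so t² = 19×11 = 209.
t* = √209 = 14.46 min.

14.5 min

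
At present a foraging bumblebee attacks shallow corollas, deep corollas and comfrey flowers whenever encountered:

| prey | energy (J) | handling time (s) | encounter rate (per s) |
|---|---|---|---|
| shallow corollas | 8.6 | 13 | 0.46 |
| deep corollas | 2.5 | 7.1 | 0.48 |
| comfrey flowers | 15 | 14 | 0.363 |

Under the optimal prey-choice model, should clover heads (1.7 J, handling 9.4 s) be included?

Current rate: (0.46×8.6 + 0.48×2.5 + 0.363×15)/(1 + 0.46×13 + 0.48×7.1 + 0.363×14) = 0.6853 J/s.
clover heads: E/h = 1.7/9.4 = 0.1809 J/s.
Since 0.1809 < R, time spent handling clover heads is better spent searching.

No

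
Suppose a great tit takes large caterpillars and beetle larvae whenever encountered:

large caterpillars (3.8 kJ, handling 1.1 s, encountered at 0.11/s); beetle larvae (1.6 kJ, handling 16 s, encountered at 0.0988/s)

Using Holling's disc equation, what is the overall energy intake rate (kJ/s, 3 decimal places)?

Energy encountered per unit search time: 0.11×3.8 + 0.0988×1.6 = 0.5761 kJ/s.
Handling time per unit search time: 0.11×1.1 + 0.0988×16 = 1.702.
Rate = 0.5761/(1 + 1.702) = 0.2132 kJ/s.

0.213 kJ/s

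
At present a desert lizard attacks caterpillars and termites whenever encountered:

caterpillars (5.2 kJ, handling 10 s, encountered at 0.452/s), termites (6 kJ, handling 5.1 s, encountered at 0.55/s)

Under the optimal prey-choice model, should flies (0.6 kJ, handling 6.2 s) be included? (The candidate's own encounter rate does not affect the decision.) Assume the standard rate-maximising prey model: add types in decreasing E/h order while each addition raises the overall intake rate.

No

Current rate: (0.452×5.2 + 0.55×6)/(1 + 0.452×10 + 0.55×5.1) = 0.6787 kJ/s.
Profitability of flies: 0.6/6.2 = 0.09677 kJ/s.
Since 0.09677 < R, time spent handling flies is better spent searching.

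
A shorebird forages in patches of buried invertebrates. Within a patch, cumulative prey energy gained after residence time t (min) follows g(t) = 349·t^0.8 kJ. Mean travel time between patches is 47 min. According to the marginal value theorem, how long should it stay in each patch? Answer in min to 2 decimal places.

Maximise g(t)/(T+t): set derivative to zero → g'(t)(T+t) = g(t).
g'(t) = 0.8·349·t^-0.2. Setting 0.8·349·t^-0.2 = 349·t^0.8/(47+t) gives 0.8(47+t) = t, so 0.20·t = 0.8×47.
t* = 0.8×47/0.20 = 188 min.

188.00 min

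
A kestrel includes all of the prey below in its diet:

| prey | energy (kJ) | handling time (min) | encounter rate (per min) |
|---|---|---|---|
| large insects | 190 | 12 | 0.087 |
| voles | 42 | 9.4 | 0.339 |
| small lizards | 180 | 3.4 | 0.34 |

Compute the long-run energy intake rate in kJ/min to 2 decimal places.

R = (0.087×190 + 0.339×42 + 0.34×180) / (1 + 0.087×12 + 0.339×9.4 + 0.34×3.4) = 91.97/6.387 = 14.4 kJ/min.

14.40 kJ/min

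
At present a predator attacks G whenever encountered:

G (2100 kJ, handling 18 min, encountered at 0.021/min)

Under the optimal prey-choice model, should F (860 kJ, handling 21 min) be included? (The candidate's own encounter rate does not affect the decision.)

Yes

Intake rate on the current diet: R = (0.021×2100) / (1 + 0.021×18) = 44.1/1.378 = 32 kJ/min.
F: E/h = 860/21 = 40.95 kJ/min.
40.95 > 32, so adding F raises the average — include it.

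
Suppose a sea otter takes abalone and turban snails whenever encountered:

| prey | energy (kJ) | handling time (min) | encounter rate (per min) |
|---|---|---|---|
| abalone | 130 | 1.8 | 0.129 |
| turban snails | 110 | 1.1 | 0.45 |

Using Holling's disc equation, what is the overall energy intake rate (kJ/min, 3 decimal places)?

Energy encountered per unit search time: 0.129×130 + 0.45×110 = 66.27 kJ/min.
Handling time per unit search time: 0.129×1.8 + 0.45×1.1 = 0.7272.
Rate = 66.27/(1 + 0.7272) = 38.37 kJ/min.

38.368 kJ/min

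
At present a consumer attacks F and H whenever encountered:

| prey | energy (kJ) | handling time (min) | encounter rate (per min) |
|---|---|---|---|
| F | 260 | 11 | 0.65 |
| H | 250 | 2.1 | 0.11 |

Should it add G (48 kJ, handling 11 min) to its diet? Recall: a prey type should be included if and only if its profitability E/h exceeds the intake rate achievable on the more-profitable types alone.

No

On F and H alone, R = ΣλE/(1+Σλh) = 196.5/8.381 = 23.45 kJ/min.
Profitability of G: 48/11 = 4.364 kJ/min.
Since 4.364 < R, time spent handling G is better spent searching.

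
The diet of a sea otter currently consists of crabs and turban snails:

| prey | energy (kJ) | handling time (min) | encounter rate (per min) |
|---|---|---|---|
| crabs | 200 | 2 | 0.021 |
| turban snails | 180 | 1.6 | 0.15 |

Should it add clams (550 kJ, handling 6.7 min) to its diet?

Yes

Current rate: (0.021×200 + 0.15×180)/(1 + 0.021×2 + 0.15×1.6) = 24.34 kJ/min.
clams: E/h = 550/6.7 = 82.09 kJ/min.
Since 82.09 > R, including clams increases the long-run rate.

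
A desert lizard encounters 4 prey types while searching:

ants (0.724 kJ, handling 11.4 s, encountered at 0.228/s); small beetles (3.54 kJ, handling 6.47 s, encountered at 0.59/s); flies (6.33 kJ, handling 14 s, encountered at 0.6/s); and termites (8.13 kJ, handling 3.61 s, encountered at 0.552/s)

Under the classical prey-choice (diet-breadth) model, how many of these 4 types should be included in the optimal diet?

Rank by E/h (kJ/s): termites 2.25, small beetles 0.547, flies 0.452, ants 0.0635. Include each in turn until the next type's E/h falls below the running intake rate.
Rate on top 1: 1.5. small beetles: 0.547 < 1.5 → exclude; stop.
Optimal diet: termites — 1 of 4 types.

1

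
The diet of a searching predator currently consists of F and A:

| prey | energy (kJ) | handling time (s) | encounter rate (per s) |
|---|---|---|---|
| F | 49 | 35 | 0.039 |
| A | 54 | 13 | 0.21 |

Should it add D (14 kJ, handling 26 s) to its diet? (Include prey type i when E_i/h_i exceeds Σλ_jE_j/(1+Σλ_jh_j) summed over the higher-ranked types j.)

Intake rate on the current diet: R = (0.039×49 + 0.21×54) / (1 + 0.039×35 + 0.21×13) = 13.25/5.095 = 2.601 kJ/s.
D: E/h = 14/26 = 0.5385 kJ/s.
0.5385 < 2.601, so adding D would lower the average — exclude it.

No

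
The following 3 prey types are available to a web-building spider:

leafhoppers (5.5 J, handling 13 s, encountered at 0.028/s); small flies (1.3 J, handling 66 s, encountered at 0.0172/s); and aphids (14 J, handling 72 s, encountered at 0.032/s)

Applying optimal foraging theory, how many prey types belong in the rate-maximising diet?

2

Rank by E/h (J/s): leafhoppers 0.423, aphids 0.194, small flies 0.0197. Include each in turn until the next type's E/h falls below the running intake rate.
Rate on top 1: 0.1129. aphids: 0.194 > 0.1129 → include.
Rate on top 2: 0.1641. small flies: 0.0197 < 0.1641 → exclude; stop.
Optimal diet: leafhoppers, aphids — 2 of 3 types.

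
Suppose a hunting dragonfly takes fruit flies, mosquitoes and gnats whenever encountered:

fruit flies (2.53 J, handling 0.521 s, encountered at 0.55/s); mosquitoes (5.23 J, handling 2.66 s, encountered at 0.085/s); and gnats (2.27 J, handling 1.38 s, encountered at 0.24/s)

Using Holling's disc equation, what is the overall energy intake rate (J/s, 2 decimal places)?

Energy encountered per unit search time: 0.55×2.53 + 0.085×5.23 + 0.24×2.27 = 2.381 J/s.
Handling time per unit search time: 0.55×0.521 + 0.085×2.66 + 0.24×1.38 = 0.8438.
Rate = 2.381/(1 + 0.8438) = 1.291 J/s.

1.29 J/s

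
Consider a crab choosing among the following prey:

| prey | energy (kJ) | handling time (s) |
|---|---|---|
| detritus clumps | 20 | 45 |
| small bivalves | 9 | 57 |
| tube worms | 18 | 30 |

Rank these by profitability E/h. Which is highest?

tube worms

Profitability E/h (kJ/s): detritus clumps = 20/45 = 0.444, small bivalves = 9/57 = 0.158, tube worms = 18/30 = 0.6.
Ranked: tube worms > detritus clumps > small bivalves.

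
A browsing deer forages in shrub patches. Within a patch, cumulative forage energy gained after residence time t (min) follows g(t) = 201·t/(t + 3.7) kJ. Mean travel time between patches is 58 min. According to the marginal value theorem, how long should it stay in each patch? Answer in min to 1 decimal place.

Maximise g(t)/(T+t): set derivative to zero → g'(t)(T+t) = g(t).
g'(t) = 201·3.7/(t + 3.7)². Setting 201·3.7/(t+3.7)² = 201t/[(t+3.7)(58+t)] gives 3.7(58+t) = t(t+3.7), so t² = 3.7×58 = 214.6.
t* = √214.6 = 14.65 min.

14.6 min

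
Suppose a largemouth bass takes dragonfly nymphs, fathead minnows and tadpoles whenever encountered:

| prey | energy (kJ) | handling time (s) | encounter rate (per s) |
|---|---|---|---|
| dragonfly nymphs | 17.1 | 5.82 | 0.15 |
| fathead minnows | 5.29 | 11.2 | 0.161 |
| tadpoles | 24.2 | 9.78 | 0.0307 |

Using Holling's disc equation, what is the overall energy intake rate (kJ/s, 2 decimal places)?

1.05 kJ/s

R = Σλ_iE_i / (1 + Σλ_ih_i)
Numerator: 0.15×17.1 + 0.161×5.29 + 0.0307×24.2 = 4.16
Denominator: 1 + 0.15×5.82 + 0.161×11.2 + 0.0307×9.78 = 3.976
R = 4.16/3.976 = 1.046 kJ/s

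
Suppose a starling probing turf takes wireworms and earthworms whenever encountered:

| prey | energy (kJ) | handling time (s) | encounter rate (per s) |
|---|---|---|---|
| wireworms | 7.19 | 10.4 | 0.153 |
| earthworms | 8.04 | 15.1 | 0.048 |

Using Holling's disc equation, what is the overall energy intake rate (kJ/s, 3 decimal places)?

R = Σλ_iE_i / (1 + Σλ_ih_i)
Numerator: 0.153×7.19 + 0.048×8.04 = 1.486
Denominator: 1 + 0.153×10.4 + 0.048×15.1 = 3.316
R = 1.486/3.316 = 0.4481 kJ/s

0.448 kJ/s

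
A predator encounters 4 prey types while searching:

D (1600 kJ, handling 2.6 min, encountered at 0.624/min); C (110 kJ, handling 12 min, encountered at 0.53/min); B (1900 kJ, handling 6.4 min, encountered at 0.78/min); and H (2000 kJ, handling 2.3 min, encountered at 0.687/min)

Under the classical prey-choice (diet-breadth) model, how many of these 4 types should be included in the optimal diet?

Profitabilities (E/h, kJ/min): H 870, D 615, B 297, C 9.17. Add prey in this order while the next type's profitability exceeds the intake rate on those already taken.
Rate on top 1: 532.5. D: 615 > 532.5 → include.
Rate on top 2: 564.5. B: 297 < 564.5 → exclude; stop.
Optimal diet: H, D — 2 of 4 types.

2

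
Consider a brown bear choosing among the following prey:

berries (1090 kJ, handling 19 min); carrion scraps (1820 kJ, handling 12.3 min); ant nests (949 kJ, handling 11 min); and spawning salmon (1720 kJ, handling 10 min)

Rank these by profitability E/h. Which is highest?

In descending order of E/h:
spawning salmon: 1720/10 = 172 kJ/min
carrion scraps: 1820/12.3 = 148 kJ/min
ant nests: 949/11 = 86.3 kJ/min
berries: 1090/19 = 57.4 kJ/min

spawning salmon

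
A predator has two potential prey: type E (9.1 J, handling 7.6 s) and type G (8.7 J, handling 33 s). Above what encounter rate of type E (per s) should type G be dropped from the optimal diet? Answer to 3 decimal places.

0.037 per s

The zero-one rule: include type G iff E₂/h₂ > λE₁/(1+λh₁). Equality gives the switch point.
λE₁h₂ = E₂ + λE₂h₁ ⇒ λ = E₂/(E₁h₂ − E₂h₁) = 8.7/(300.3 − 66.12) = 0.03715 per s.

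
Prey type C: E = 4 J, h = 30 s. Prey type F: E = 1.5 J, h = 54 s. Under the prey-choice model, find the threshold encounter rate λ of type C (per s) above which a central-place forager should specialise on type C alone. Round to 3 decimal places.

The zero-one rule: include type F iff E₂/h₂ > λE₁/(1+λh₁). Equality gives the switch point.
λE₁h₂ = E₂ + λE₂h₁ ⇒ λ = E₂/(E₁h₂ − E₂h₁) = 1.5/(216 − 45) = 0.008772 per s.

0.009 per s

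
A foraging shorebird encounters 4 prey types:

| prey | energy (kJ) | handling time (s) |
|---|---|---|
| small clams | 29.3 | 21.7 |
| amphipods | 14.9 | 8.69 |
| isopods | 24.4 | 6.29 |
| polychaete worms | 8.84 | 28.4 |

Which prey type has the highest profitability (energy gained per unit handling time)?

isopods

In descending order of E/h:
isopods: 24.4/6.29 = 3.88 kJ/s
amphipods: 14.9/8.69 = 1.71 kJ/s
small clams: 29.3/21.7 = 1.35 kJ/s
polychaete worms: 8.84/28.4 = 0.311 kJ/s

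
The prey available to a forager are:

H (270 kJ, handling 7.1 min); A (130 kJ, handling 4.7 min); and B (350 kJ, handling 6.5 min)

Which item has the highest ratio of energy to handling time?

In descending order of E/h:
B: 350/6.5 = 53.8 kJ/min
H: 270/7.1 = 38 kJ/min
A: 130/4.7 = 27.7 kJ/min

B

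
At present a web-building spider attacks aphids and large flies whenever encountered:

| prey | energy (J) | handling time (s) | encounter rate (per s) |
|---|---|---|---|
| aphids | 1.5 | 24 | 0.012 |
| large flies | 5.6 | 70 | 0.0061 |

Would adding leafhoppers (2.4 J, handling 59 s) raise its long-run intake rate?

Yes

On aphids and large flies alone, R = ΣλE/(1+Σλh) = 0.05216/1.715 = 0.03041 J/s.
Profitability of leafhoppers: 2.4/59 = 0.04068 J/s.
Since 0.04068 > R, including leafhoppers increases the long-run rate.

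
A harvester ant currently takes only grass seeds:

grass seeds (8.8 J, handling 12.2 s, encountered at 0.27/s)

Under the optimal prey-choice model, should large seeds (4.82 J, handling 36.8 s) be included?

On grass seeds alone, R = ΣλE/(1+Σλh) = 2.376/4.294 = 0.5533 J/s.
large seeds: E/h = 4.82/36.8 = 0.131 J/s.
Since 0.131 < R, time spent handling large seeds is better spent searching.

No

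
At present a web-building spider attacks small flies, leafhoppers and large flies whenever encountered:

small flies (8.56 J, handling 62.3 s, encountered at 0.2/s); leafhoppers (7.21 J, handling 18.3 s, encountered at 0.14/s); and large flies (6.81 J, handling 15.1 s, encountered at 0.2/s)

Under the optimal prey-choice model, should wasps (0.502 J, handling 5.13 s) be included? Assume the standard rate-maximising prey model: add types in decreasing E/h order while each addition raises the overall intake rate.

No

On small flies, leafhoppers and large flies alone, R = ΣλE/(1+Σλh) = 4.083/19.04 = 0.2144 J/s.
Profitability of wasps: 0.502/5.13 = 0.09786 J/s.
0.09786 < 0.2144, so adding wasps would lower the average — exclude it.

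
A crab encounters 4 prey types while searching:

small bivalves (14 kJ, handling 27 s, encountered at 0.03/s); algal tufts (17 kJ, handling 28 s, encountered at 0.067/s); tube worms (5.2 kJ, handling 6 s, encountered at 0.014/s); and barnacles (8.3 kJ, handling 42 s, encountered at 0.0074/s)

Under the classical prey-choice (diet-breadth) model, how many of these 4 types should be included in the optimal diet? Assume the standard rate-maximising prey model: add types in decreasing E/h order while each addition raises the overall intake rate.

Profitabilities (E/h, kJ/s): tube worms 0.867, algal tufts 0.607, small bivalves 0.519, barnacles 0.198. Add prey in this order while the next type's profitability exceeds the intake rate on those already taken.
Rate on top 1: 0.06716. algal tufts: 0.607 > 0.06716 → include.
Rate on top 2: 0.4094. small bivalves: 0.519 > 0.4094 → include.
Rate on top 3: 0.4328. barnacles: 0.198 < 0.4328 → exclude; stop.
Optimal diet: tube worms, algal tufts, small bivalves — 3 of 4 types.

3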